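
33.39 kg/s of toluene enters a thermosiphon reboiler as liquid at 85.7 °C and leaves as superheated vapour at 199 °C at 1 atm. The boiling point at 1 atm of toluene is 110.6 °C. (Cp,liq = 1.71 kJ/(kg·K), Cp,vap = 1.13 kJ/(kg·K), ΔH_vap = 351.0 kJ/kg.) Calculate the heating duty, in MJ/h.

Q = 59300 MJ/h

liquid 85.7→110.6 °C: 42.579 kJ/kg
vaporisation at 110.6 °C: 351 kJ/kg
vapour 110.6→199 °C: 99.892 kJ/kg
Δh = 42.579 + 351 + 99.892 = 493.47 kJ/kg
Q = ṁ·Δh = 33.39 kg/s × 493.47 kJ/kg = 16477 kJ/s
|Q| = 16477 kW = 59317 MJ/h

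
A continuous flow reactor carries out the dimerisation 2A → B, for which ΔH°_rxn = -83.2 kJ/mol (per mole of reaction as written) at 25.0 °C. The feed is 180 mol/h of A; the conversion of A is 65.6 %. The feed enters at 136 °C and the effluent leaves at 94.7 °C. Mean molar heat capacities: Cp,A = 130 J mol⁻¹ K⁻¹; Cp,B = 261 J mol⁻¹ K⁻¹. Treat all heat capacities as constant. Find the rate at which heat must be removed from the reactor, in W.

Extent of reaction ξ = 0.656 × 180 / 2 = 59.04 mol/h
Reaction term: ξ·ΔH°_rxn = 59.04 × -83.2 = -4912.1 kJ/h
Sensible, feed 136→25 °C: -2597.4 kJ/h
Outlet flows (mol/h): A 61.92, B 59.04
Sensible, products 25→94.7 °C: 1635.1 kJ/h
Q = ΔH = -5874.4 kJ/h = -1.6318 kW
Heat removed = 1631.8 W

Q_out = 1630 W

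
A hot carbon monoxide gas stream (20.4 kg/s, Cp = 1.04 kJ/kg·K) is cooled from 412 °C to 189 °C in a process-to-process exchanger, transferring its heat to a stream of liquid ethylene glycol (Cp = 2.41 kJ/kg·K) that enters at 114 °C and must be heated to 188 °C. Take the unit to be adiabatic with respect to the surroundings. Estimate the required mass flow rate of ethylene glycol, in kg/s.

Heat released by hot stream: Q = 20.4 × 1.04 × (412 − 189) = 4731.2 kJ/s
Energy balance on cold side (adiabatic exchanger): Q = ṁ_c·Cp_c·(T_c,out − T_c,in)
ṁ_c = 4731.2 / [2.41 × (188 − 114)] = 26.529 kg/s

ṁ_c = 26.5 kg/s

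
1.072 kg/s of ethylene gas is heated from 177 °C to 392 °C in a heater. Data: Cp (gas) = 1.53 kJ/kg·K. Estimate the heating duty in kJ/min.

Q = ṁ·Cp·ΔT = 1.072 × 1.53 × (392 − 177) = 352.63 kJ/s
Heating duty = 21158 kJ/min

Q = 21200 kJ/min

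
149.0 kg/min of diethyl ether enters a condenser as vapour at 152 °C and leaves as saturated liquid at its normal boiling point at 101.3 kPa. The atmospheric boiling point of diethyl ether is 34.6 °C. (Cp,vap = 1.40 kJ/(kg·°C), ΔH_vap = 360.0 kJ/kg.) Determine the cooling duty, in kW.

vapour 152→34.6 °C: -164.36 kJ/kg
condensation at 34.6 °C: -360 kJ/kg
Δh = -164.36 + -360 = -524.36 kJ/kg
Q = ṁ·Δh = 149.0 kg/min × -524.36 kJ/kg = -78130 kJ/min
|Q| = 1302.2 kW

Q_c = 1300 kW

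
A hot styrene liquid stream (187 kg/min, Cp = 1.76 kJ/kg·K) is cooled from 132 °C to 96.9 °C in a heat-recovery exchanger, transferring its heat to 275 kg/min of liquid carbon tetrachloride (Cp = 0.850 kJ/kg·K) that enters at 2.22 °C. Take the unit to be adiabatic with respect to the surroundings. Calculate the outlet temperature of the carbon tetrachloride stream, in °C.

Heat released by hot stream: Q = 187 × 1.76 × (132 − 96.9) = 11552 kJ/min
Energy balance on cold side (adiabatic exchanger): Q = ṁ_c·Cp_c·(T_c,out − T_c,in)
T_c,out = 2.22 + 11552/(275 × 0.850) = 51.641 °C

T_c,out = 51.6 °C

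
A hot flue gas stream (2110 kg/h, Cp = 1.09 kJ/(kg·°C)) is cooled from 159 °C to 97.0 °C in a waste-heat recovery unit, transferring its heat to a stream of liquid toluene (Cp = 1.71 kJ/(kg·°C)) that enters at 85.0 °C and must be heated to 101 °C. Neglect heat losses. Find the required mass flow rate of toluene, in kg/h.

Heat released by hot stream: Q = 2110 × 1.09 × (159 − 97.0) = 142590 kJ/h
Energy balance on cold side (adiabatic exchanger): Q = ṁ_c·Cp_c·(T_c,out − T_c,in)
ṁ_c = 142590 / [1.71 × (101 − 85.0)] = 5211.8 kg/h

ṁ_c = 5210 kg/h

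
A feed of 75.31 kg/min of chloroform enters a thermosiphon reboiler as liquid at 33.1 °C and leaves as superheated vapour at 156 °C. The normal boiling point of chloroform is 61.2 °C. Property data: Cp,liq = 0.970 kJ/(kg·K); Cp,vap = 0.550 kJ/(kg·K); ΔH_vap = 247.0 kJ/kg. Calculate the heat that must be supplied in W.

Q = 410000 W

liquid 33.1→61.2 °C: 27.257 kJ/kg
vaporisation at 61.2 °C: 247 kJ/kg
vapour 61.2→156 °C: 52.14 kJ/kg
Δh = 27.257 + 247 + 52.14 = 326.4 kJ/kg
Q = ṁ·Δh = 75.31 kg/min × 326.4 kJ/kg = 24581 kJ/min
|Q| = 409.68 kW = 409680 W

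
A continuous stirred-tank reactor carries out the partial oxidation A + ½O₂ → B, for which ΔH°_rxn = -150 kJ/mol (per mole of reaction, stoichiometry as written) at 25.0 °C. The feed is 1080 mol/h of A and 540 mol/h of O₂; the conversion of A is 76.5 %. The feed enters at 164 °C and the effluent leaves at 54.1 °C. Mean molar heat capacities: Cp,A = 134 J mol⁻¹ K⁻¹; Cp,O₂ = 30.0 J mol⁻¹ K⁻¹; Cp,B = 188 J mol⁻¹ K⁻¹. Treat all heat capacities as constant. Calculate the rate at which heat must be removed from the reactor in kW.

Q_out = 39.1 kW

Extent of reaction ξ = 0.765 × 1080 = 826.2 mol/h
Reaction term: ξ·ΔH°_rxn = 826.2 × -150 = -123930 kJ/h
Sensible, feed 164→25 °C: -22368 kJ/h
Outlet flows (mol/h): A 253.8, O₂ 126.9, B 826.2
Sensible, products 25→54.1 °C: 5620.4 kJ/h
Q = ΔH = -140680 kJ/h = -39.077 kW
Heat removed = 39.077 kW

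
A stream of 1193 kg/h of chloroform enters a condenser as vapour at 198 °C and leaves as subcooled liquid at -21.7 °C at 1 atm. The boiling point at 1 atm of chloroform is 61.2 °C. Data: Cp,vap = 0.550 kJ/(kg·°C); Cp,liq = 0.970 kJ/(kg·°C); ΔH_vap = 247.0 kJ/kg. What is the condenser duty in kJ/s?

vapour 198→61.2 °C: -75.24 kJ/kg
condensation at 61.2 °C: -247 kJ/kg
liquid 61.2→-21.7 °C: -80.413 kJ/kg
Δh = -75.24 + -247 + -80.413 = -402.65 kJ/kg
Q = ṁ·Δh = 1193 kg/h × -402.65 kJ/kg = -480370 kJ/h
|Q| = 133.43 kW

Q_c = 133 kJ/s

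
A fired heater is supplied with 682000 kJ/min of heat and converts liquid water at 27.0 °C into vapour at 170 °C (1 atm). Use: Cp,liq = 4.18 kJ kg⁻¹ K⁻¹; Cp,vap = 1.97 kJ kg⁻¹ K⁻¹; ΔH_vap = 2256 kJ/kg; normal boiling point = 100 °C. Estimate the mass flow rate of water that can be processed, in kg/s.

Δh = 4.18×(100−27.0) + 2256 + 1.97×(170−100) = 2699 kJ/kg
Q = 682000 kJ/min = 11367 kJ/s = 11367 kJ/s
ṁ = Q/Δh = 11367 / 2699 = 4.2114 kg/s

ṁ = 4.21 kg/s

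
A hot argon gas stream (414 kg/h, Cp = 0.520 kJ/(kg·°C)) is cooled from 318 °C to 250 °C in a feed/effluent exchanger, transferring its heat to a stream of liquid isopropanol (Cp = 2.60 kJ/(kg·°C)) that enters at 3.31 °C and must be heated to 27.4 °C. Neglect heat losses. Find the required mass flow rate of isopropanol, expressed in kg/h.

ṁ_c = 234 kg/h

Heat released by hot stream: Q = 414 × 0.520 × (318 − 250) = 14639 kJ/h
Energy balance on cold side (adiabatic exchanger): Q = ṁ_c·Cp_c·(T_c,out − T_c,in)
ṁ_c = 14639 / [2.60 × (27.4 − 3.31)] = 233.72 kg/h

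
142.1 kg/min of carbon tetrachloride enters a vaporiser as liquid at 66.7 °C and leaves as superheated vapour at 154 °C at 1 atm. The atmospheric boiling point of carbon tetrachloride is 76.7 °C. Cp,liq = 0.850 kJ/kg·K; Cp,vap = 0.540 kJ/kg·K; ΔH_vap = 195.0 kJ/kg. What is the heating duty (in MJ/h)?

liquid 66.7→76.7 °C: 8.5 kJ/kg
vaporisation at 76.7 °C: 195 kJ/kg
vapour 76.7→154 °C: 41.742 kJ/kg
Δh = 8.5 + 195 + 41.742 = 245.24 kJ/kg
Q = ṁ·Δh = 142.1 kg/min × 245.24 kJ/kg = 34849 kJ/min
|Q| = 580.81 kW = 2090.9 MJ/h

Q = 2090 MJ/h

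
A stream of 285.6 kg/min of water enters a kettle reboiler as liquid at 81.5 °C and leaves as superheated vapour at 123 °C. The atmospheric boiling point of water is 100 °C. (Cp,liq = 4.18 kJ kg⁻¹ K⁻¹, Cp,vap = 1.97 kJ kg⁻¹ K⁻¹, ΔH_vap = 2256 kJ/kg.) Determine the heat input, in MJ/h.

liquid 81.5→100 °C: 77.33 kJ/kg
vaporisation at 100 °C: 2256 kJ/kg
vapour 100→123 °C: 45.31 kJ/kg
Δh = 77.33 + 2256 + 45.31 = 2378.6 kJ/kg
Q = ṁ·Δh = 285.6 kg/min × 2378.6 kJ/kg = 679340 kJ/min
|Q| = 11322 kW = 40760 MJ/h

Q = 40800 MJ/h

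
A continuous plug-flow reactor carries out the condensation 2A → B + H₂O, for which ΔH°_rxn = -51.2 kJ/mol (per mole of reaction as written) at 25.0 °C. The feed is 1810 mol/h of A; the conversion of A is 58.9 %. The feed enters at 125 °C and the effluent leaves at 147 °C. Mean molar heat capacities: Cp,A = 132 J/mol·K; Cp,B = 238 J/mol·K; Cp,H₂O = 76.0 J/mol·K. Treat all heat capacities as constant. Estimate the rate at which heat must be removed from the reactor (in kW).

Extent of reaction ξ = 0.589 × 1810 / 2 = 533.04 mol/h
Reaction term: ξ·ΔH°_rxn = 533.04 × -51.2 = -27292 kJ/h
Sensible, feed 125→25 °C: -23892 kJ/h
Outlet flows (mol/h): A 743.91, B 533.04, H₂O 533.04
Sensible, products 25→147 °C: 32400 kJ/h
Q = ΔH = -18784 kJ/h = -5.2178 kW
Heat removed = 5.2178 kW

Q_out = 5.22 kW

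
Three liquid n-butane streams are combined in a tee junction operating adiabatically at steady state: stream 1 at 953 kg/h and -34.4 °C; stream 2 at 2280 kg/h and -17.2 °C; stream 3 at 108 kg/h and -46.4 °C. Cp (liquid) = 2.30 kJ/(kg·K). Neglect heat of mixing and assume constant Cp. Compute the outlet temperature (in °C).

No heat crosses the boundary, so H_out = H_in.
Σ ṁᵢCp,ᵢTᵢ = 953×2.30×-34.4 + 2280×2.30×-17.2 + 108×2.30×-46.4 = -177120
Σ ṁᵢCp,ᵢ = 953×2.30 + 2280×2.30 + 108×2.30 = 7684.3
T_out = -177120 / 7684.3 = -23.05 °C

T_out = -23.1 °C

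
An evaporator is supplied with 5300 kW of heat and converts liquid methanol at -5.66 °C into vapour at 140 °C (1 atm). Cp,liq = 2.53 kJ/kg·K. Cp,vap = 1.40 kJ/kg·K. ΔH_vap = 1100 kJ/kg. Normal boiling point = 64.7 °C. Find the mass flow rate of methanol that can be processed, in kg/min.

Δh = 2.53×(64.7−-5.66) + 1100 + 1.40×(140−64.7) = 1383.4 kJ/kg
Q = 5300 kW = 5300 kJ/s = 318000 kJ/min
ṁ = Q/Δh = 318000 / 1383.4 = 229.86 kg/min

ṁ = 230 kg/min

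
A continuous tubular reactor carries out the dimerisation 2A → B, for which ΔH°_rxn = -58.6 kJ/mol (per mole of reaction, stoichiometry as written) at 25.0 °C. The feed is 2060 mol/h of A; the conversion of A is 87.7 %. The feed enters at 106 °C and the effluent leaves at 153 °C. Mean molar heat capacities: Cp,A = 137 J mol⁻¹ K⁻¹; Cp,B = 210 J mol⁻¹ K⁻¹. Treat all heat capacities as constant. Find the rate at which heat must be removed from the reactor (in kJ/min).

Q_out = 784 kJ/min

Extent of reaction ξ = 0.877 × 2060 / 2 = 903.31 mol/h
Reaction term: ξ·ΔH°_rxn = 903.31 × -58.6 = -52934 kJ/h
Sensible, feed 106→25 °C: -22860 kJ/h
Outlet flows (mol/h): A 253.38, B 903.31
Sensible, products 25→153 °C: 28724 kJ/h
Q = ΔH = -47070 kJ/h = -13.075 kW
Heat removed = 784.49 kJ/min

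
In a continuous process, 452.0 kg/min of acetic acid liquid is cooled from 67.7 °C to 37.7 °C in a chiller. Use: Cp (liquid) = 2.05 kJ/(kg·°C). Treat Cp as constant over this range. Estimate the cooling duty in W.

Q_c = 463000 W

Q = ṁ·Cp·ΔT = 452.0 × 2.05 × (37.7 − 67.7) = -27798 kJ/min
Converting: 27798 / 60 s = 463.3 kW
Cooling duty = 463300 W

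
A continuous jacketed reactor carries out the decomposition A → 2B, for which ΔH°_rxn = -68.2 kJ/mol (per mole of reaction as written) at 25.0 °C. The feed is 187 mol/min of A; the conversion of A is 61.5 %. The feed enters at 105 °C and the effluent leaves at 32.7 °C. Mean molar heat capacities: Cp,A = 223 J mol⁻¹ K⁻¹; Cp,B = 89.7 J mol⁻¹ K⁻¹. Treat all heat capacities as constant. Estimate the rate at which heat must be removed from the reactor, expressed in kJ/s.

Extent of reaction ξ = 0.615 × 187 = 115 mol/min
Reaction term: ξ·ΔH°_rxn = 115 × -68.2 = -7843.3 kJ/min
Sensible, feed 105→25 °C: -3336.1 kJ/min
Outlet flows (mol/min): A 71.995, B 230.01
Sensible, products 25→32.7 °C: 282.49 kJ/min
Q = ΔH = -10897 kJ/min = -181.62 kW
Heat removed = 181.62 kJ/s

Q_out = 182 kJ/s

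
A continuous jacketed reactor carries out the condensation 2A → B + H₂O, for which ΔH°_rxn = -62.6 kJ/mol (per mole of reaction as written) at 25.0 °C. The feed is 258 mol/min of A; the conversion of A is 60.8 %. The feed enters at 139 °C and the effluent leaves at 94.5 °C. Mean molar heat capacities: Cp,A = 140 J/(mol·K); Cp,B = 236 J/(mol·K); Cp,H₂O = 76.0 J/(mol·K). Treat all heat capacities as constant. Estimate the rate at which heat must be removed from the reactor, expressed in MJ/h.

Q_out = 381 MJ/h

Extent of reaction ξ = 0.608 × 258 / 2 = 78.432 mol/min
Reaction term: ξ·ΔH°_rxn = 78.432 × -62.6 = -4909.8 kJ/min
Sensible, feed 139→25 °C: -4117.7 kJ/min
Outlet flows (mol/min): A 101.14, B 78.432, H₂O 78.432
Sensible, products 25→94.5 °C: 2684.8 kJ/min
Q = ΔH = -6342.8 kJ/min = -105.71 kW
Heat removed = 380.57 MJ/h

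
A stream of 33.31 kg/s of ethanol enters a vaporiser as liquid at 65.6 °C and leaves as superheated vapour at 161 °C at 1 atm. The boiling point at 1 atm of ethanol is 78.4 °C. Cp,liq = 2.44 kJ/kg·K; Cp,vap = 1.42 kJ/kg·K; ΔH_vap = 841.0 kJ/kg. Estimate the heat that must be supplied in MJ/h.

liquid 65.6→78.4 °C: 31.232 kJ/kg
vaporisation at 78.4 °C: 841 kJ/kg
vapour 78.4→161 °C: 117.29 kJ/kg
Δh = 31.232 + 841 + 117.29 = 989.52 kJ/kg
Q = ṁ·Δh = 33.31 kg/s × 989.52 kJ/kg = 32961 kJ/s
|Q| = 32961 kW = 118660 MJ/h

Q = 119000 MJ/h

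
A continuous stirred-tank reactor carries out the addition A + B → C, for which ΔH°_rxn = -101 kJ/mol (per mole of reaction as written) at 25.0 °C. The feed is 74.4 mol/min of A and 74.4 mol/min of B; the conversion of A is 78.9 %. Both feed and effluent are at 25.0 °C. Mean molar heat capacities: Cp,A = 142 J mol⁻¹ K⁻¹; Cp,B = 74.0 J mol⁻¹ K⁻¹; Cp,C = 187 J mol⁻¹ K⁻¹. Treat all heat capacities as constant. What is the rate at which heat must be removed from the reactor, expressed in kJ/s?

Extent of reaction ξ = 0.789 × 74.4 = 58.702 mol/min
Reaction term: ξ·ΔH°_rxn = 58.702 × -101 = -5928.9 kJ/min
Q = ΔH = -5928.9 kJ/min = -98.814 kW
Heat removed = 98.814 kJ/s

Q_out = 98.8 kJ/s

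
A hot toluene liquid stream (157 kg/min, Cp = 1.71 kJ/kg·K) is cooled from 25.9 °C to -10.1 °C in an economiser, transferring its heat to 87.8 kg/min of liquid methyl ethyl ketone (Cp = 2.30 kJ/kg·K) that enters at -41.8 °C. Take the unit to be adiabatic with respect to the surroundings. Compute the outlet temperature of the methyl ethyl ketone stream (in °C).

Heat released by hot stream: Q = 157 × 1.71 × (25.9 − -10.1) = 9664.9 kJ/min
Energy balance on cold side (adiabatic exchanger): Q = ṁ_c·Cp_c·(T_c,out − T_c,in)
T_c,out = -41.8 + 9664.9/(87.8 × 2.30) = 6.0604 °C

T_c,out = 6.06 °C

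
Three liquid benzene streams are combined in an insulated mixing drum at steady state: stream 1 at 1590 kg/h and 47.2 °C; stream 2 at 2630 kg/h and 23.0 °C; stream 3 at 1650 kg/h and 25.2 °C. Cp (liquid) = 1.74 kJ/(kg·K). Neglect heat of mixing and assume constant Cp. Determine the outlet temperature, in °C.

No heat crosses the boundary, so H_out = H_in.
T_out = Σ ṁᵢCp,ᵢTᵢ / Σ ṁᵢCp,ᵢ
      = 308190 / 10214 = 30.173 °C

T_out = 30.2 °C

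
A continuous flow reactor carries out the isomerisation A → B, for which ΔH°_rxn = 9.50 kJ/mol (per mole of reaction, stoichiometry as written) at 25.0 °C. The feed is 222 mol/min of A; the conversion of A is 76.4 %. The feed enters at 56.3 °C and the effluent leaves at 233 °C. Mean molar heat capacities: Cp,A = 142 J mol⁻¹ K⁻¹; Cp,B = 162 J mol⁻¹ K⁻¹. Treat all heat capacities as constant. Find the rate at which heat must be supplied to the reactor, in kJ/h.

Extent of reaction ξ = 0.764 × 222 = 169.61 mol/min
Reaction term: ξ·ΔH°_rxn = 169.61 × 9.50 = 1611.3 kJ/min
Sensible, feed 56.3→25 °C: -986.7 kJ/min
Outlet flows (mol/min): A 52.392, B 169.61
Sensible, products 25→233 °C: 7262.6 kJ/min
Q = ΔH = 7887.1 kJ/min = 131.45 kW
Heat supplied = 473230 kJ/h

Q_in = 473000 kJ/h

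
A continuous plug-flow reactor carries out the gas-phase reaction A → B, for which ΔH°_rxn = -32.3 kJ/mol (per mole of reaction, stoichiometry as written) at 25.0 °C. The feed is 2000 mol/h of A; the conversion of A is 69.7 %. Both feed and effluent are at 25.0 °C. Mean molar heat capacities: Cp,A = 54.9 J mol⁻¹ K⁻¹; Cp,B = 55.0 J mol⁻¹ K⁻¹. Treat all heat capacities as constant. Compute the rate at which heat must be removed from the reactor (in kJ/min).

Extent of reaction ξ = 0.697 × 2000 = 1394 mol/h
Reaction term: ξ·ΔH°_rxn = 1394 × -32.3 = -45026 kJ/h
Q = ΔH = -45026 kJ/h = -12.507 kW
Heat removed = 750.44 kJ/min

Q_out = 750 kJ/min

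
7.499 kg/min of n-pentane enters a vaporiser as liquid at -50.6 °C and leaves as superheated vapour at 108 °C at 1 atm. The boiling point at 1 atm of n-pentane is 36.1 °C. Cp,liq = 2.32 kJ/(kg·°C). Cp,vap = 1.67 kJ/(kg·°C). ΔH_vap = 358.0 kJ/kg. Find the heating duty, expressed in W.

Q = 84900 W

liquid -50.6→36.1 °C: 201.14 kJ/kg
vaporisation at 36.1 °C: 358 kJ/kg
vapour 36.1→108 °C: 120.07 kJ/kg
Δh = 201.14 + 358 + 120.07 = 679.22 kJ/kg
Q = ṁ·Δh = 7.499 kg/min × 679.22 kJ/kg = 5093.4 kJ/min
|Q| = 84.891 kW = 84891 W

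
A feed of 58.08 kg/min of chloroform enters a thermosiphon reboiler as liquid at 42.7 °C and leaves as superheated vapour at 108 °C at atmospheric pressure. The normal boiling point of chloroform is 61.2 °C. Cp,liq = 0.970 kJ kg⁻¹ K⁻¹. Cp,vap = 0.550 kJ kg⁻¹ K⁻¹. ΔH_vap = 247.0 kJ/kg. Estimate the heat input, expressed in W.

Q = 281000 W

liquid 42.7→61.2 °C: 17.945 kJ/kg
vaporisation at 61.2 °C: 247 kJ/kg
vapour 61.2→108 °C: 25.74 kJ/kg
Δh = 17.945 + 247 + 25.74 = 290.69 kJ/kg
Q = ṁ·Δh = 58.08 kg/min × 290.69 kJ/kg = 16883 kJ/min
|Q| = 281.38 kW = 281380 W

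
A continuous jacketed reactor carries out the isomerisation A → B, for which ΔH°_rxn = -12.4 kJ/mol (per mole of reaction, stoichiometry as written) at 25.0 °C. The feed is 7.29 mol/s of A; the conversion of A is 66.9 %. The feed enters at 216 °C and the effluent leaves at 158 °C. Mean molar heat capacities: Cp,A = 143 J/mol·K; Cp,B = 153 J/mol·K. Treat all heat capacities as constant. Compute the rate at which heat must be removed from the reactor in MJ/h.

Q_out = 412 MJ/h

Extent of reaction ξ = 0.669 × 7.29 = 4.877 mol/s
Reaction term: ξ·ΔH°_rxn = 4.877 × -12.4 = -60.475 kJ/s
Sensible, feed 216→25 °C: -199.11 kJ/s
Outlet flows (mol/s): A 2.413, B 4.877
Sensible, products 25→158 °C: 145.13 kJ/s
Q = ΔH = -114.45 kJ/s = -114.45 kW
Heat removed = 412.03 MJ/h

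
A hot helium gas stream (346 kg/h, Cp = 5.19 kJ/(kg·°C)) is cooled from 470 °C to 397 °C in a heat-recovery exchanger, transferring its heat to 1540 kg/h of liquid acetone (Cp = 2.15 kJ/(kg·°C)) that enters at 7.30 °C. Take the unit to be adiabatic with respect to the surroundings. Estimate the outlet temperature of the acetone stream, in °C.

T_c,out = 46.9 °C

Heat released by hot stream: Q = 346 × 5.19 × (470 − 397) = 131090 kJ/h
Energy balance on cold side (adiabatic exchanger): Q = ṁ_c·Cp_c·(T_c,out − T_c,in)
T_c,out = 7.30 + 131090/(1540 × 2.15) = 46.892 °C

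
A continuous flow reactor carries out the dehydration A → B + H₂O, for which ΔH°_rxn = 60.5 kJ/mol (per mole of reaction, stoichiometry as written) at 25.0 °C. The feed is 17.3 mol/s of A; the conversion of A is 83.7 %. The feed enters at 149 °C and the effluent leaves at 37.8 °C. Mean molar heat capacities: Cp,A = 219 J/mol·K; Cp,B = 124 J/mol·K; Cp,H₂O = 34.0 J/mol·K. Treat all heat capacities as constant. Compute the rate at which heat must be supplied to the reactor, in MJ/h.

Q_in = 1600 MJ/h

Extent of reaction ξ = 0.837 × 17.3 = 14.48 mol/s
Reaction term: ξ·ΔH°_rxn = 14.48 × 60.5 = 876.05 kJ/s
Sensible, feed 149→25 °C: -469.8 kJ/s
Outlet flows (mol/s): A 2.8199, B 14.48, H₂O 14.48
Sensible, products 25→37.8 °C: 37.189 kJ/s
Q = ΔH = 443.44 kJ/s = 443.44 kW
Heat supplied = 1596.4 MJ/h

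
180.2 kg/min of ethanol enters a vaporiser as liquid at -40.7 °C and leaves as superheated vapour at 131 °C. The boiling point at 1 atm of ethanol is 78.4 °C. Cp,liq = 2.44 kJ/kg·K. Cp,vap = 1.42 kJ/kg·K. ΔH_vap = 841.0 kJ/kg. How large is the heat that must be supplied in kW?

Q = 3620 kW

liquid -40.7→78.4 °C: 290.6 kJ/kg
vaporisation at 78.4 °C: 841 kJ/kg
vapour 78.4→131 °C: 74.692 kJ/kg
Δh = 290.6 + 841 + 74.692 = 1206.3 kJ/kg
Q = ṁ·Δh = 180.2 kg/min × 1206.3 kJ/kg = 217370 kJ/min
|Q| = 3622.9 kW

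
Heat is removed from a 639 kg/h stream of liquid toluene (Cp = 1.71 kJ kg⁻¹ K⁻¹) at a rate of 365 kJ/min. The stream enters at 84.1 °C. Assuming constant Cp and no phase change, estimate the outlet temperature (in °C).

Q = 365 kJ/min = 21900 kJ/h
ΔT = Q/(ṁ·Cp) = 21900/(639×1.71) = 20.042 K
T_out = 84.1 − 20.042 = 64.058 °C

T_out = 64.1 °C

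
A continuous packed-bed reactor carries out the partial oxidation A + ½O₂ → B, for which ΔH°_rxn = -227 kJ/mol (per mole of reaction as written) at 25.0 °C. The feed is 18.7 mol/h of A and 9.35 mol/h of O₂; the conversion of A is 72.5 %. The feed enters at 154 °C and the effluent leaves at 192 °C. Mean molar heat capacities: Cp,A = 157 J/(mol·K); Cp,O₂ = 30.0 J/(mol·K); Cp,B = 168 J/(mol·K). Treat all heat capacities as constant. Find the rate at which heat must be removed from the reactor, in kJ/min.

Extent of reaction ξ = 0.725 × 18.7 = 13.557 mol/h
Reaction term: ξ·ΔH°_rxn = 13.557 × -227 = -3077.6 kJ/h
Sensible, feed 154→25 °C: -414.92 kJ/h
Outlet flows (mol/h): A 5.1425, O₂ 2.5713, B 13.557
Sensible, products 25→192 °C: 528.08 kJ/h
Q = ΔH = -2964.4 kJ/h = -0.82344 kW
Heat removed = 49.406 kJ/min

Q_out = 49.4 kJ/min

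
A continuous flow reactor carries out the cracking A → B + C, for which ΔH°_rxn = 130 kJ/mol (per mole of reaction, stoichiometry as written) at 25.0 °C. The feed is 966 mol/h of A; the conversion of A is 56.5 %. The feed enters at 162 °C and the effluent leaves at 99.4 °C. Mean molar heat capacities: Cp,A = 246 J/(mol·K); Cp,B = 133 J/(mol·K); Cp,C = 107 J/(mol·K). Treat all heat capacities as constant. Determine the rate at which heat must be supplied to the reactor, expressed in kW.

Extent of reaction ξ = 0.565 × 966 = 545.79 mol/h
Reaction term: ξ·ΔH°_rxn = 545.79 × 130 = 70953 kJ/h
Sensible, feed 162→25 °C: -32556 kJ/h
Outlet flows (mol/h): A 420.21, B 545.79, C 545.79
Sensible, products 25→99.4 °C: 17436 kJ/h
Q = ΔH = 55833 kJ/h = 15.509 kW
Heat supplied = 15.509 kW

Q_in = 15.5 kW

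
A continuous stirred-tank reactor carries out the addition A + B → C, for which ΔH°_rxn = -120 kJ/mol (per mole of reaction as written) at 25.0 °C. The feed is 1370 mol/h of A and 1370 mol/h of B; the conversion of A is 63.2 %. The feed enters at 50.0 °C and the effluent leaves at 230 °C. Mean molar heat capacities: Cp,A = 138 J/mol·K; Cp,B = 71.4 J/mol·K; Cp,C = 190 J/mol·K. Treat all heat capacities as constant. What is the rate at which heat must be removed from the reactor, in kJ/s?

Extent of reaction ξ = 0.632 × 1370 = 865.84 mol/h
Reaction term: ξ·ΔH°_rxn = 865.84 × -120 = -103900 kJ/h
Sensible, feed 50.0→25 °C: -7171.9 kJ/h
Outlet flows (mol/h): A 504.16, B 504.16, C 865.84
Sensible, products 25→230 °C: 55367 kJ/h
Q = ΔH = -55706 kJ/h = -15.474 kW
Heat removed = 15.474 kJ/s

Q_out = 15.5 kJ/s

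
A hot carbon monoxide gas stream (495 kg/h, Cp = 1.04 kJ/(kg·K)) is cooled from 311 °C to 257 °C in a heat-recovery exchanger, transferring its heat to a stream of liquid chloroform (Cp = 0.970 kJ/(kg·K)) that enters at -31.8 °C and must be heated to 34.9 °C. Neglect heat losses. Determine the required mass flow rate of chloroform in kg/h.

ṁ_c = 430 kg/h

Heat released by hot stream: Q = 495 × 1.04 × (311 − 257) = 27799 kJ/h
Energy balance on cold side (adiabatic exchanger): Q = ṁ_c·Cp_c·(T_c,out − T_c,in)
ṁ_c = 27799 / [0.970 × (34.9 − -31.8)] = 429.67 kg/h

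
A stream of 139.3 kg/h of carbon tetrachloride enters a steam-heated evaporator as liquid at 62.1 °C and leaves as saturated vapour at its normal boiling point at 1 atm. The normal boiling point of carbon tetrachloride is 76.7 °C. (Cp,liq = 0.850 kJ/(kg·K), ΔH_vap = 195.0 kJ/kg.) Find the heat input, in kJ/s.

liquid 62.1→76.7 °C: 12.41 kJ/kg
vaporisation at 76.7 °C: 195 kJ/kg
Δh = 12.41 + 195 = 207.41 kJ/kg
Q = ṁ·Δh = 139.3 kg/h × 207.41 kJ/kg = 28892 kJ/h
|Q| = 8.0256 kW

Q = 8.03 kJ/s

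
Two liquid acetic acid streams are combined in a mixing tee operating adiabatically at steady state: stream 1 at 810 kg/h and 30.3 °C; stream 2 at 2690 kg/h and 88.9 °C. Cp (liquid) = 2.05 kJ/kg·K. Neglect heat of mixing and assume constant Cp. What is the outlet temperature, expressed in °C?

T_out = 75.3 °C

Adiabatic, steady state ⇒ Σ ṁᵢCp,ᵢ(T_out − Tᵢ) = 0
T_out = Σ ṁᵢCp,ᵢTᵢ / Σ ṁᵢCp,ᵢ
      = 540550 / 7175 = 75.338 °C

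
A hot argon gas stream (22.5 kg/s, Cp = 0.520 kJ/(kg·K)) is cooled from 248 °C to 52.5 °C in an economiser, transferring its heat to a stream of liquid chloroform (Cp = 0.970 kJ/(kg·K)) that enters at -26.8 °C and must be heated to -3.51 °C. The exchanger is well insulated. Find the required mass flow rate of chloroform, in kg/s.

Heat released by hot stream: Q = 22.5 × 0.520 × (248 − 52.5) = 2287.4 kJ/s
Energy balance on cold side (adiabatic exchanger): Q = ṁ_c·Cp_c·(T_c,out − T_c,in)
ṁ_c = 2287.4 / [0.970 × (-3.51 − -26.8)] = 101.25 kg/s

ṁ_c = 101 kg/s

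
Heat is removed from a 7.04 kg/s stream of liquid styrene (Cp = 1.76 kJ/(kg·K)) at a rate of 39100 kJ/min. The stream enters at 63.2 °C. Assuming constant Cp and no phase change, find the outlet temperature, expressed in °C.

T_out = 10.6 °C

Q = 39100 kJ/min = 651.67 kJ/s
ΔT = Q/(ṁ·Cp) = 651.67/(7.04×1.76) = 52.594 K
T_out = 63.2 − 52.594 = 10.606 °C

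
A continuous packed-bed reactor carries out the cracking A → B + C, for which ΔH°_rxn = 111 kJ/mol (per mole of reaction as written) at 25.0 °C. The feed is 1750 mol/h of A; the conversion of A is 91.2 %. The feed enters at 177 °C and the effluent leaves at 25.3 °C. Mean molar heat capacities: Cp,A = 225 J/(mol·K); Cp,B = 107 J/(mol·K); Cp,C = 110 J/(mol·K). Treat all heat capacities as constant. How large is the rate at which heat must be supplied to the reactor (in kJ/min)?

Q_in = 1960 kJ/min

Extent of reaction ξ = 0.912 × 1750 = 1596 mol/h
Reaction term: ξ·ΔH°_rxn = 1596 × 111 = 177160 kJ/h
Sensible, feed 177→25 °C: -59850 kJ/h
Outlet flows (mol/h): A 154, B 1596, C 1596
Sensible, products 25→25.3 °C: 114.29 kJ/h
Q = ΔH = 117420 kJ/h = 32.617 kW
Heat supplied = 1957 kJ/min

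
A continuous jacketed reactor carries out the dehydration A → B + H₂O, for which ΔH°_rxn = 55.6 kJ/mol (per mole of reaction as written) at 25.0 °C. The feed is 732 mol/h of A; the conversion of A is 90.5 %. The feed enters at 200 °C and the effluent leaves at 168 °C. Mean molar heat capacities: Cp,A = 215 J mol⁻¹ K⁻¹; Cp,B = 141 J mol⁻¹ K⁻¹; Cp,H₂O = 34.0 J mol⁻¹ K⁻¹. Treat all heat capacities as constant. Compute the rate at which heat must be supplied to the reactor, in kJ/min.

Q_in = 467 kJ/min

Extent of reaction ξ = 0.905 × 732 = 662.46 mol/h
Reaction term: ξ·ΔH°_rxn = 662.46 × 55.6 = 36833 kJ/h
Sensible, feed 200→25 °C: -27542 kJ/h
Outlet flows (mol/h): A 69.54, B 662.46, H₂O 662.46
Sensible, products 25→168 °C: 18716 kJ/h
Q = ΔH = 28007 kJ/h = 7.7798 kW
Heat supplied = 466.79 kJ/min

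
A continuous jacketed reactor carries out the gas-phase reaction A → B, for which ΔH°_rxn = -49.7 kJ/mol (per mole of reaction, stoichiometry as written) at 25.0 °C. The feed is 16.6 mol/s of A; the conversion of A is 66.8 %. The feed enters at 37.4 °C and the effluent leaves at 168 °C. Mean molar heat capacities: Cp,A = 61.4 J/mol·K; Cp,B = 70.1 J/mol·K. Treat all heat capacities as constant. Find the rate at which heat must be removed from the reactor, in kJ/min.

Extent of reaction ξ = 0.668 × 16.6 = 11.089 mol/s
Reaction term: ξ·ΔH°_rxn = 11.089 × -49.7 = -551.11 kJ/s
Sensible, feed 37.4→25 °C: -12.639 kJ/s
Outlet flows (mol/s): A 5.5112, B 11.089
Sensible, products 25→168 °C: 159.55 kJ/s
Q = ΔH = -404.21 kJ/s = -404.21 kW
Heat removed = 24252 kJ/min

Q_out = 24300 kJ/min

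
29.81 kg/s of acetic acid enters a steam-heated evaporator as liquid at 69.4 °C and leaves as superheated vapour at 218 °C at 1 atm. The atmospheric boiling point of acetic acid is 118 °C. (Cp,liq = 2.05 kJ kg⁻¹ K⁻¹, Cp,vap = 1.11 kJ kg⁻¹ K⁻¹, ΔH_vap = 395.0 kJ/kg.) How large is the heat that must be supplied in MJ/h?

Q = 65000 MJ/h

liquid 69.4→118 °C: 99.63 kJ/kg
vaporisation at 118 °C: 395 kJ/kg
vapour 118→218 °C: 111 kJ/kg
Δh = 99.63 + 395 + 111 = 605.63 kJ/kg
Q = ṁ·Δh = 29.81 kg/s × 605.63 kJ/kg = 18054 kJ/s
|Q| = 18054 kW = 64994 MJ/h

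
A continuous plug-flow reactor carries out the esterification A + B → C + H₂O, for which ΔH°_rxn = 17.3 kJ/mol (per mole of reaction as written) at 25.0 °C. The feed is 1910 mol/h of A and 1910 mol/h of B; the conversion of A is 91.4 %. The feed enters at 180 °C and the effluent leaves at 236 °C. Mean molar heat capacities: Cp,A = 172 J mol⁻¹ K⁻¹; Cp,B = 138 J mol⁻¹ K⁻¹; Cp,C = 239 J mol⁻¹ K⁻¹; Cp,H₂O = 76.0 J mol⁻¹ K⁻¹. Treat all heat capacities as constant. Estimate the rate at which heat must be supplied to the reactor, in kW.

Q_in = 18.1 kW

Extent of reaction ξ = 0.914 × 1910 = 1745.7 mol/h
Reaction term: ξ·ΔH°_rxn = 1745.7 × 17.3 = 30201 kJ/h
Sensible, feed 180→25 °C: -91776 kJ/h
Outlet flows (mol/h): A 164.26, B 164.26, C 1745.7, H₂O 1745.7
Sensible, products 25→236 °C: 126770 kJ/h
Q = ΔH = 65201 kJ/h = 18.111 kW
Heat supplied = 18.111 kW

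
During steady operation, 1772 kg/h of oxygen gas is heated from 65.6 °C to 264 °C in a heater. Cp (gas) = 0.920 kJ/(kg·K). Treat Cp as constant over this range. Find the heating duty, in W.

Q = ṁ·Cp·ΔT = 1772 × 0.920 × (264 − 65.6) = 323440 kJ/h
Converting: 323440 / 3600 s = 89.844 kW
Heating duty = 89844 W

Q = 89800 W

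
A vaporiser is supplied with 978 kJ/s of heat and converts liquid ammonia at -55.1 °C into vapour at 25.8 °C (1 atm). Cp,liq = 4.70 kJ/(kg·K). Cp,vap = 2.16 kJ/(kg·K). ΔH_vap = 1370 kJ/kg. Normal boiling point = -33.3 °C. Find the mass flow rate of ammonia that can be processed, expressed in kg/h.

ṁ = 2200 kg/h

Δh = 4.70×(-33.3−-55.1) + 1370 + 2.16×(25.8−-33.3) = 1600.1 kJ/kg
Q = 978 kJ/s = 978 kJ/s = 3.5208e+06 kJ/h
ṁ = Q/Δh = 3.5208e+06 / 1600.1 = 2200.3 kg/h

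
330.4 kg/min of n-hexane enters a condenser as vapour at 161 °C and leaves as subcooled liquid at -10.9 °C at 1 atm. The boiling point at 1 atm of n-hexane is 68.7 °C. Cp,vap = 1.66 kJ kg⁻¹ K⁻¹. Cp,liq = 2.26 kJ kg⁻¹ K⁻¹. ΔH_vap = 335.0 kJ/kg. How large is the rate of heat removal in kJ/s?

Q_c = 3680 kJ/s

vapour 161→68.7 °C: -153.22 kJ/kg
condensation at 68.7 °C: -335 kJ/kg
liquid 68.7→-10.9 °C: -179.9 kJ/kg
Δh = -153.22 + -335 + -179.9 = -668.11 kJ/kg
Q = ṁ·Δh = 330.4 kg/min × -668.11 kJ/kg = -220740 kJ/min
|Q| = 3679.1 kW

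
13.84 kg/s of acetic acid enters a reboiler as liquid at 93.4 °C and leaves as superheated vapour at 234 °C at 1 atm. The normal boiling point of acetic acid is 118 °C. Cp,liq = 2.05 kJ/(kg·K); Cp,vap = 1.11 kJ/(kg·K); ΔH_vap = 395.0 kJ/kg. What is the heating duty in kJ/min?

Q = 477000 kJ/min

liquid 93.4→118 °C: 50.43 kJ/kg
vaporisation at 118 °C: 395 kJ/kg
vapour 118→234 °C: 128.76 kJ/kg
Δh = 50.43 + 395 + 128.76 = 574.19 kJ/kg
Q = ṁ·Δh = 13.84 kg/s × 574.19 kJ/kg = 7946.8 kJ/s
|Q| = 7946.8 kW = 476810 kJ/min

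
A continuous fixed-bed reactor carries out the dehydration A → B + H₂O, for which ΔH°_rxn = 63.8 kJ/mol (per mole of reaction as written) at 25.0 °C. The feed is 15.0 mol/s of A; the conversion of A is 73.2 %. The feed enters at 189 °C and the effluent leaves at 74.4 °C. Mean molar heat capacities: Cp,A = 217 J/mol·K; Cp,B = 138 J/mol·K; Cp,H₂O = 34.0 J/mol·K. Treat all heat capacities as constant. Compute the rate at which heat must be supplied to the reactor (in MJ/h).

Extent of reaction ξ = 0.732 × 15.0 = 10.98 mol/s
Reaction term: ξ·ΔH°_rxn = 10.98 × 63.8 = 700.52 kJ/s
Sensible, feed 189→25 °C: -533.82 kJ/s
Outlet flows (mol/s): A 4.02, B 10.98, H₂O 10.98
Sensible, products 25→74.4 °C: 136.39 kJ/s
Q = ΔH = 303.09 kJ/s = 303.09 kW
Heat supplied = 1091.1 MJ/h

Q_in = 1090 MJ/h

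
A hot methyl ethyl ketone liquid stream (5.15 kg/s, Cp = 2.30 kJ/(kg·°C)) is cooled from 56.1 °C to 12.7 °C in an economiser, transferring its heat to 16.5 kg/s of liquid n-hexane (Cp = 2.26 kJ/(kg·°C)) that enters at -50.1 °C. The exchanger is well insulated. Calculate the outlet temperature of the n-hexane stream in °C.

T_c,out = -36.3 °C

Heat released by hot stream: Q = 5.15 × 2.30 × (56.1 − 12.7) = 514.07 kJ/s
Energy balance on cold side (adiabatic exchanger): Q = ṁ_c·Cp_c·(T_c,out − T_c,in)
T_c,out = -50.1 + 514.07/(16.5 × 2.26) = -36.314 °C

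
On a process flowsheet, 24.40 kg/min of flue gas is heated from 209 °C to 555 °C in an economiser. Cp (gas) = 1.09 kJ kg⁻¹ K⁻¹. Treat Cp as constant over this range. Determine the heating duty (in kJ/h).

Q = ṁ·Cp·ΔT = 24.40 × 1.09 × (555 − 209) = 9202.2 kJ/min
Converting: 9202.2 / 60 s = 153.37 kW
Heating duty = 552130 kJ/h

Q = 552000 kJ/h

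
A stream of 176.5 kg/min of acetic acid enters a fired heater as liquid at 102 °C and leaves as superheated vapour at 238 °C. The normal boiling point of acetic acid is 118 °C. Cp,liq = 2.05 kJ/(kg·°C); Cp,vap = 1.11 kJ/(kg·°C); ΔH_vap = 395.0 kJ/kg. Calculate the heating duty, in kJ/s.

Q = 1650 kJ/s

liquid 102→118 °C: 32.8 kJ/kg
vaporisation at 118 °C: 395 kJ/kg
vapour 118→238 °C: 133.2 kJ/kg
Δh = 32.8 + 395 + 133.2 = 561 kJ/kg
Q = ṁ·Δh = 176.5 kg/min × 561 kJ/kg = 99016 kJ/min
|Q| = 1650.3 kW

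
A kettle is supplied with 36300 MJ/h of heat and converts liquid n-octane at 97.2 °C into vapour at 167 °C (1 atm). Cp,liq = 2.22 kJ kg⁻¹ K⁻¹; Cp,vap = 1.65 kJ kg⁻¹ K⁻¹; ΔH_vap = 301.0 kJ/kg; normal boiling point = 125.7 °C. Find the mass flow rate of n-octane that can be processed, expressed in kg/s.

Δh = 2.22×(125.7−97.2) + 301.0 + 1.65×(167−125.7) = 432.41 kJ/kg
Q = 36300 MJ/h = 10083 kJ/s = 10083 kJ/s
ṁ = Q/Δh = 10083 / 432.41 = 23.319 kg/s

ṁ = 23.3 kg/s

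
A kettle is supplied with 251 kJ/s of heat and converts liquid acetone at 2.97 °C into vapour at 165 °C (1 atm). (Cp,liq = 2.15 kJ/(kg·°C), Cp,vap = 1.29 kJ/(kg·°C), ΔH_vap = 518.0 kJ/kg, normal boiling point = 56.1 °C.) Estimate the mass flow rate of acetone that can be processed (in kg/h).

ṁ = 1170 kg/h

Δh = 2.15×(56.1−2.97) + 518.0 + 1.29×(165−56.1) = 772.71 kJ/kg
Q = 251 kJ/s = 251 kJ/s = 903600 kJ/h
ṁ = Q/Δh = 903600 / 772.71 = 1169.4 kg/h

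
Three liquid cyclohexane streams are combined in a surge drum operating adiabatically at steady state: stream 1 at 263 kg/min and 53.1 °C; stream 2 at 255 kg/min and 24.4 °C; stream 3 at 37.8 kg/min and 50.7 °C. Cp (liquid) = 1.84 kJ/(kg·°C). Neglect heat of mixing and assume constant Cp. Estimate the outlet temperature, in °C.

Energy balance with Q = 0: Σ ṁᵢCp,ᵢ(T_out − Tᵢ) = 0
T_out = Σ ṁᵢCp,ᵢTᵢ / Σ ṁᵢCp,ᵢ
      = 40671 / 1022.7 = 39.769 °C

T_out = 39.8 °C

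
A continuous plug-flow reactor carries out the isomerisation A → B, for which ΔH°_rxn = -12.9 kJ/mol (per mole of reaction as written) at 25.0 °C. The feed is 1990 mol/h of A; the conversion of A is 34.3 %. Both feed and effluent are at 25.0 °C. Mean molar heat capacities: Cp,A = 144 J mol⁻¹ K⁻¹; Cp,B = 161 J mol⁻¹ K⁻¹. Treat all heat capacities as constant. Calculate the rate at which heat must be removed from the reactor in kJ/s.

Extent of reaction ξ = 0.343 × 1990 = 682.57 mol/h
Reaction term: ξ·ΔH°_rxn = 682.57 × -12.9 = -8805.2 kJ/h
Q = ΔH = -8805.2 kJ/h = -2.4459 kW
Heat removed = 2.4459 kJ/s

Q_out = 2.45 kJ/s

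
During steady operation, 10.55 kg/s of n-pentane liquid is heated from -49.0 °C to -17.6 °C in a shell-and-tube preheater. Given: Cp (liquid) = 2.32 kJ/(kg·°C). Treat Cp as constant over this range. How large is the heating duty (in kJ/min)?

Q = 46100 kJ/min

Q = ṁ·Cp·ΔT = 10.55 × 2.32 × (-17.6 − -49.0) = 768.55 kJ/s
Heating duty = 46113 kJ/min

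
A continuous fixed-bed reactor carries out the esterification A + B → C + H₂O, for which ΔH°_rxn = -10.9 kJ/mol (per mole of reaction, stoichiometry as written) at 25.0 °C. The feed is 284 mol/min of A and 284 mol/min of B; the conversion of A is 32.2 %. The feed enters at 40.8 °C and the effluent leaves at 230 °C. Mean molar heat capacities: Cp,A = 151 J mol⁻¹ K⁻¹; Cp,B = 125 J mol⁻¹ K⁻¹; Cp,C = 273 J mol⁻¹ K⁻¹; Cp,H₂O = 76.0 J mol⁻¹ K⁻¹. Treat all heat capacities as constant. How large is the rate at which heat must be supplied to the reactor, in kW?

Q_in = 253 kW

Extent of reaction ξ = 0.322 × 284 = 91.448 mol/min
Reaction term: ξ·ΔH°_rxn = 91.448 × -10.9 = -996.78 kJ/min
Sensible, feed 40.8→25 °C: -1238.5 kJ/min
Outlet flows (mol/min): A 192.55, B 192.55, C 91.448, H₂O 91.448
Sensible, products 25→230 °C: 17437 kJ/min
Q = ΔH = 15202 kJ/min = 253.37 kW
Heat supplied = 253.37 kW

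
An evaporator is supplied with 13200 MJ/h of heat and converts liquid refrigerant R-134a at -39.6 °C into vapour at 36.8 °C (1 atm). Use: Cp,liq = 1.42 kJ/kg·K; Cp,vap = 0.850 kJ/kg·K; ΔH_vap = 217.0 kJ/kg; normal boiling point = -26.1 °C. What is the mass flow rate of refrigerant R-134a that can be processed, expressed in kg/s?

Δh = 1.42×(-26.1−-39.6) + 217.0 + 0.850×(36.8−-26.1) = 289.63 kJ/kg
Q = 13200 MJ/h = 3666.7 kJ/s = 3666.7 kJ/s
ṁ = Q/Δh = 3666.7 / 289.63 = 12.66 kg/s

ṁ = 12.7 kg/s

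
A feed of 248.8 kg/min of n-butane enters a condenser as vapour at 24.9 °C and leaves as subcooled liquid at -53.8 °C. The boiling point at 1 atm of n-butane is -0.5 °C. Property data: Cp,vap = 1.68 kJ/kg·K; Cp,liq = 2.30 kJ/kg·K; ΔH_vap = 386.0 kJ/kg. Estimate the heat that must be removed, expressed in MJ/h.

Q_c = 8230 MJ/h

vapour 24.9→-0.5 °C: -42.672 kJ/kg
condensation at -0.5 °C: -386 kJ/kg
liquid -0.5→-53.8 °C: -122.59 kJ/kg
Δh = -42.672 + -386 + -122.59 = -551.26 kJ/kg
Q = ṁ·Δh = 248.8 kg/min × -551.26 kJ/kg = -137150 kJ/min
|Q| = 2285.9 kW = 8229.2 MJ/h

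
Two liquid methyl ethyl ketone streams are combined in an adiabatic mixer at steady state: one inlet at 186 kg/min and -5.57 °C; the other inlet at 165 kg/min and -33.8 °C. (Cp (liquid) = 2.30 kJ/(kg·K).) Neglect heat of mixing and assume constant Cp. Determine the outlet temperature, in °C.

T_out = -18.8 °C

Adiabatic, steady state ⇒ Σ ṁᵢCp,ᵢ(T_out − Tᵢ) = 0
Σ ṁᵢCp,ᵢTᵢ = 186×2.30×-5.57 + 165×2.30×-33.8 = -15210
Σ ṁᵢCp,ᵢ = 186×2.30 + 165×2.30 = 807.3
T_out = -15210 / 807.3 = -18.841 °C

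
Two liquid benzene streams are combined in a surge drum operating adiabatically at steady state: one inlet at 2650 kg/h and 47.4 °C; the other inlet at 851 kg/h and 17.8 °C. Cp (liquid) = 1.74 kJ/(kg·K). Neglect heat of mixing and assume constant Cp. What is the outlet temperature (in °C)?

Adiabatic, steady state ⇒ Σ ṁᵢCp,ᵢ(T_out − Tᵢ) = 0
T_out = Σ ṁᵢCp,ᵢTᵢ / Σ ṁᵢCp,ᵢ
      = 244920 / 6091.7 = 40.205 °C

T_out = 40.2 °C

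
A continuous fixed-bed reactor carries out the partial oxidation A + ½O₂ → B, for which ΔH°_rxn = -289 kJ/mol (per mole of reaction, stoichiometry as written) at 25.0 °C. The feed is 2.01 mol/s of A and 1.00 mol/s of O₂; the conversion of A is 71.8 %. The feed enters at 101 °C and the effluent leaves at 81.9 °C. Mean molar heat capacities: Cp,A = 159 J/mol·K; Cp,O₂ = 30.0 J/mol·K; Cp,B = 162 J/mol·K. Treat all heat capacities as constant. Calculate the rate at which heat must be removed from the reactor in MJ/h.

Q_out = 1530 MJ/h

Extent of reaction ξ = 0.718 × 2.01 = 1.4432 mol/s
Reaction term: ξ·ΔH°_rxn = 1.4432 × -289 = -417.08 kJ/s
Sensible, feed 101→25 °C: -26.569 kJ/s
Outlet flows (mol/s): A 0.56682, O₂ 0.27841, B 1.4432
Sensible, products 25→81.9 °C: 18.906 kJ/s
Q = ΔH = -424.74 kJ/s = -424.74 kW
Heat removed = 1529.1 MJ/h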